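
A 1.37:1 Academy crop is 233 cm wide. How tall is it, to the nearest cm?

Height = 233 / 1.370 = 170.07.

170 cm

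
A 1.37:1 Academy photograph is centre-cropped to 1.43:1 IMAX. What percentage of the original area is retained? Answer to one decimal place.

Going from 1.37:1 Academy to 1.43:1 IMAX means cutting height while keeping width.
Fraction kept = (1.370)/(1.430) ≈ 95.80%.

95.8%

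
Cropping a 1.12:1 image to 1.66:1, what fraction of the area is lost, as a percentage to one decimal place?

The width stays; only height is cut (since 1.66:1 is wider than 1.12:1).
(1.120)/(1.660) ≈ 0.675 of the area survives, leaving 32.53% discarded.

32.5%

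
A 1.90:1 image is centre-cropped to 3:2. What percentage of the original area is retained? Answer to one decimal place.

78.9%

3:2 is narrower than 1.90:1, so the crop keeps the full height and trims the width.
Area ratio = (1.500)/(1.900) = 78.95% retained.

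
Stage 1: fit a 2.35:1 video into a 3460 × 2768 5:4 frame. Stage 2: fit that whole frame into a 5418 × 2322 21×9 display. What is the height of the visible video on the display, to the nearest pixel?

First fit — 2.35:1 into 3460×2768 spans the width: 3460.00 × 1472.34.
5:4 in 5418×2322: fills the height, so the intermediate becomes 2902.50 × 2322.00 — a scale of ×0.8389.
So the video's height is 1472.34 × 0.8389 ≈ 1235.11.

1235 px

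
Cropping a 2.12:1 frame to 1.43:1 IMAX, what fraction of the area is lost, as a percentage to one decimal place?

1.43:1 IMAX is narrower than 2.12:1, so the crop keeps the full height and trims the width.
(1.430)/(2.120) ≈ 0.675 of the area survives, leaving 32.55% discarded.

32.5%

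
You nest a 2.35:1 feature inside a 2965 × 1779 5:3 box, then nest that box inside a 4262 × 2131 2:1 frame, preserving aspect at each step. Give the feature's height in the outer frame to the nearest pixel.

1511 px

2.35:1 in 2965×1779: fills the width, so the feature is 2965.00 × 1261.70.
5:3 in 4262×2131: fills the height, so the intermediate becomes 3551.67 × 2131.00 — a scale of ×1.1979.
Applying the same ×1.1979: 1261.70 → 1511.35.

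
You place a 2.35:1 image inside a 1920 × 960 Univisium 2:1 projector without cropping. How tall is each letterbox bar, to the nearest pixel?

2.35:1 (2.350) > Univisium 2:1 (2.000), so the image fills the width.
Content height = 1920 / 2.350 ≈ 817.02 px.
Black = 960 − 817.02 = 142.98 px, or 71.49 per bar.

71 px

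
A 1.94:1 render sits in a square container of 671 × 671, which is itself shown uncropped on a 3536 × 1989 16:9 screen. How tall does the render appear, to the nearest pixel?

1025 px

Inside the 671×671 canvas the render is width-limited at 671.00 × 345.88.
Second fit — the square canvas into 3536×1989 spans the height: 1989.00 × 1989.00 (×2.9642 from 671×671).
So the render's height is 345.88 × 2.9642 ≈ 1025.26.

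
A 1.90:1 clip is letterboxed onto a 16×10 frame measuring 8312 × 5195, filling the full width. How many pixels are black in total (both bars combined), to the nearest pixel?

That makes the image 4374.7368 px tall (8312 / 1.900).
5195 − 4374.7368 = 820.2632 px of bars.
Across the 8312-px span: 820.2632 × 8312 ≈ 6818027 px.

6818027 pixels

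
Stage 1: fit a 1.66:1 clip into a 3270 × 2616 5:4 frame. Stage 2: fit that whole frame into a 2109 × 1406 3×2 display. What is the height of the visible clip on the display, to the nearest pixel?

1059 px

1.66:1 in 3270×2616: fills the width, so the clip is 3270.00 × 1969.88.
Second fit — the 5:4 canvas into 2109×1406 spans the height: 1757.50 × 1406.00 (×0.5375 from 3270×2616).
The clip scales with it: height 1969.88 × 0.5375 ≈ 1058.73.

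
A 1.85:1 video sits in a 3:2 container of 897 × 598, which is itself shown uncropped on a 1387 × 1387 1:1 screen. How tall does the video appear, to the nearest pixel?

750 px

1.85:1 in 897×598: fills the width, so the video is 897.00 × 484.86.
3:2 in 1387×1387: fills the width, so the intermediate becomes 1387.00 × 924.67 — a scale of ×1.5463.
So the video's height is 484.86 × 1.5463 ≈ 749.73.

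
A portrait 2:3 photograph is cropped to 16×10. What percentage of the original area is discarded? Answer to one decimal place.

58.3%

Going from portrait 2:3 to 16×10 means cutting height while keeping width.
(0.667)/(1.600) ≈ 0.417 of the area survives, leaving 58.33% discarded.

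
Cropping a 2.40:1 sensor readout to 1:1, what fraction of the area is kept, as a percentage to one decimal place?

41.7%

Going from 2.40:1 to 1:1 means cutting width while keeping height.
(1.000)/(2.400) ≈ 0.417 of the area survives.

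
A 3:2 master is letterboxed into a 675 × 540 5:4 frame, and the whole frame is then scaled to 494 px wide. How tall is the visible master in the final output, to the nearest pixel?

329 px

Fitted into 675×540, the master spans the width; its height is 675 × 2/3 ≈ 450.00 px.
The frame scales by 494/675 = 0.7319; 450.00 × 0.7319 ≈ 329.33 px.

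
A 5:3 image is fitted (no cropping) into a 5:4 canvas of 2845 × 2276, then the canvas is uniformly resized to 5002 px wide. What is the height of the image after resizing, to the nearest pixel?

3001 px

At 2845×2276 the image is width-limited, so height = 2845 × 3/5 ≈ 1707.00 px.
Resizing to 5002 px wide multiplies everything by 1.7582: 1707.00 → 3001.20 px.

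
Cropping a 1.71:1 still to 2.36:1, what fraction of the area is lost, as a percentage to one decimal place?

27.5%

2.36:1 is wider than 1.71:1, so the crop keeps the full width and trims the height.
Area ratio = (1.710)/(2.360) = 72.46%; the remaining 27.54% is cropped out.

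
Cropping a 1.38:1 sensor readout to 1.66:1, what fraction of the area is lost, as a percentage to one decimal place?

Going from 1.38:1 to 1.66:1 means cutting height while keeping width.
(1.380)/(1.660) ≈ 0.831 of the area survives, leaving 16.87% discarded.

16.9%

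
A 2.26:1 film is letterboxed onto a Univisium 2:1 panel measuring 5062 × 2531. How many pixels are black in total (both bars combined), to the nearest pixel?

Since 2.260 > 2.000, the film is width-limited.
That makes the image 2239.8230 px tall (5062 / 2.260).
Leftover height: 2531 − 2239.8230 = 291.1770 px.
That's 291.1770 × 5062 ≈ 1473938 black pixels.

1473938 pixels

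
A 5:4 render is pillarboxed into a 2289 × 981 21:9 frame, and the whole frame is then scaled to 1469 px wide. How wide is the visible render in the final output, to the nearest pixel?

787 px

Fitted into 2289×981, the render spans the height; its width is 981 × 5/4 ≈ 1226.25 px.
Scaling 2289 → 1469 is ×0.6418, so the width becomes 1226.25 × 0.6418 ≈ 786.96 px.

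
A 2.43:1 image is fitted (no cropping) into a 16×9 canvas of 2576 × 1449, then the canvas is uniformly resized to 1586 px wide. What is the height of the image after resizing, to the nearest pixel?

Fitted into 2576×1449, the image spans the width; its height is 2576 / 2.430 ≈ 1060.08 px.
The frame scales by 1586/2576 = 0.6157; 1060.08 × 0.6157 ≈ 652.67 px.

653 px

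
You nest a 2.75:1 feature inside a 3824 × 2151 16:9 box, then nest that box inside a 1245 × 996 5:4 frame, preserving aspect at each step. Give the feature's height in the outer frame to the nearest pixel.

453 px

Inside the 3824×2151 canvas the feature is width-limited at 3824.00 × 1390.55.
The 16:9 canvas is width-limited in 1245×996, giving 1245.00 × 700.31; scale factor 0.3256.
Applying the same ×0.3256: 1390.55 → 452.73.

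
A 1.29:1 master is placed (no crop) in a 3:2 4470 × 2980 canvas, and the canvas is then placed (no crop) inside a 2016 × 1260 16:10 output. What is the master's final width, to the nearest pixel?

Inside the 4470×2980 canvas the master is height-limited at 3844.20 × 2980.00.
Second fit — the 3:2 canvas into 2016×1260 spans the height: 1890.00 × 1260.00 (×0.4228 from 4470×2980).
So the master's width is 3844.20 × 0.4228 ≈ 1625.40.

1625 px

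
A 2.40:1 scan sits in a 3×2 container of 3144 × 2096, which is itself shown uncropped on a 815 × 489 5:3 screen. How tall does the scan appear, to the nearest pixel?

Inside the 3144×2096 canvas the scan is width-limited at 3144.00 × 1310.00.
3×2 in 815×489: fills the height, so the intermediate becomes 733.50 × 489.00 — a scale of ×0.2333.
So the scan's height is 1310.00 × 0.2333 ≈ 305.62.

306 px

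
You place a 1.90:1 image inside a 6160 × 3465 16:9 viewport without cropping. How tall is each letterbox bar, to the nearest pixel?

Since 1.900 > 1.778, the image is width-limited.
Content height = 6160 / 1.900 ≈ 3242.11 px.
Leftover height: 3465 − 3242.11 = 222.89 px → 111.45 each side.

111 px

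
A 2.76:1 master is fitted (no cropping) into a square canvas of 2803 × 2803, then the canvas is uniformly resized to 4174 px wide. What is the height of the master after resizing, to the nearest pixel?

Fitted into 2803×2803, the master spans the width; its height is 2803 / 2.760 ≈ 1015.58 px.
Scaling 2803 → 4174 is ×1.4891, so the height becomes 1015.58 × 1.4891 ≈ 1512.32 px.

1512 px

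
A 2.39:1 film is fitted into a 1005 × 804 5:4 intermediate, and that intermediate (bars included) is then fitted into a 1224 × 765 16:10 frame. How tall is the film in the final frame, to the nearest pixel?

Inside the 1005×804 canvas the film is width-limited at 1005.00 × 420.50.
The 5:4 canvas is height-limited in 1224×765, giving 956.25 × 765.00; scale factor 0.9515.
Applying the same ×0.9515: 420.50 → 400.10.

400 px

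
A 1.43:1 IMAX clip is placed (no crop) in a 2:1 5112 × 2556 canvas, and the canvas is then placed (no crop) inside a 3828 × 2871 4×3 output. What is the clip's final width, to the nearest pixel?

Inside the 5112×2556 canvas the clip is height-limited at 3655.08 × 2556.00.
Second fit — the 2:1 canvas into 3828×2871 spans the width: 3828.00 × 1914.00 (×0.7488 from 5112×2556).
Applying the same ×0.7488: 3655.08 → 2737.02.

2737 px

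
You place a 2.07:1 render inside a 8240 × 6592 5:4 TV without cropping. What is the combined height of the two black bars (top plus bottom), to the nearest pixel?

2.07:1 is wider than 5:4, so it spans the full width.
Content height = 8240 / 2.070 ≈ 3980.68 px.
Black = 6592 − 3980.68 = 2611.32 px.

2611 px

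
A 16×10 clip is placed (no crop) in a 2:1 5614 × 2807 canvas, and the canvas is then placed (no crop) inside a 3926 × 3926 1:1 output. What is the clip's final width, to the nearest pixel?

3141 px

Inside the 5614×2807 canvas the clip is height-limited at 4491.20 × 2807.00.
2:1 in 3926×3926: fills the width, so the intermediate becomes 3926.00 × 1963.00 — a scale of ×0.6993.
So the clip's width is 4491.20 × 0.6993 ≈ 3140.80.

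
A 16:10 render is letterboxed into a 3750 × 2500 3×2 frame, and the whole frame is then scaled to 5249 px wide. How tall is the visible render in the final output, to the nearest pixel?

Fitted into 3750×2500, the render spans the width; its height is 3750 × 10/16 ≈ 2343.75 px.
Resizing to 5249 px wide multiplies everything by 1.3997: 2343.75 → 3280.62 px.

3281 px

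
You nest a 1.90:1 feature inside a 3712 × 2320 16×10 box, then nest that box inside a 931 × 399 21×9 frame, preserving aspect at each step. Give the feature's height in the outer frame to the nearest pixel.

336 px

Inside the 3712×2320 canvas the feature is width-limited at 3712.00 × 1953.68.
Second fit — the 16×10 canvas into 931×399 spans the height: 638.40 × 399.00 (×0.1720 from 3712×2320).
Applying the same ×0.1720: 1953.68 → 336.00.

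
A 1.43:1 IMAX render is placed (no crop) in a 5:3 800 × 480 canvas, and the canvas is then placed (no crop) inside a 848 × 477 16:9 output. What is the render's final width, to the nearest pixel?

682 px

1.43:1 IMAX in 800×480: fills the height, so the render is 686.40 × 480.00.
The 5:3 canvas is height-limited in 848×477, giving 795.00 × 477.00; scale factor 0.9938.
The render scales with it: width 686.40 × 0.9938 ≈ 682.11.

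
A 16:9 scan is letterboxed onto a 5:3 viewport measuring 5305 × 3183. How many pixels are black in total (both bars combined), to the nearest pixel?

Since 1.778 > 1.667, the scan is width-limited.
That makes the image 2984.0625 px tall (5305 × 9/16).
Black = 3183 − 2984.0625 = 198.9375 px.
Bar area = 198.9375 × 5305 ≈ 1055363 px.

1055363 pixels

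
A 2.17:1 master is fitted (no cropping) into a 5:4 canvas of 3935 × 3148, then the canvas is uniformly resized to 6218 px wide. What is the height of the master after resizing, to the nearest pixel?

2865 px

Fitted into 3935×3148, the master spans the width; its height is 3935 / 2.170 ≈ 1813.36 px.
Resizing to 6218 px wide multiplies everything by 1.5802: 1813.36 → 2865.44 px.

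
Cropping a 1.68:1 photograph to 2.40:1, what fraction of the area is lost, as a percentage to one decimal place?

The width stays; only height is cut (since 2.40:1 is wider than 1.68:1).
(1.680)/(2.400) ≈ 0.700 of the area survives, leaving 30.00% discarded.

30.0%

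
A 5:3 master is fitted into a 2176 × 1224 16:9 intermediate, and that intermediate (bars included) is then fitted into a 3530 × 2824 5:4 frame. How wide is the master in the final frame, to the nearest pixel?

3309 px

First fit — 5:3 into 2176×1224 spans the height: 2040.00 × 1224.00.
16:9 in 3530×2824: fills the width, so the intermediate becomes 3530.00 × 1985.62 — a scale of ×1.6222.
Applying the same ×1.6222: 2040.00 → 3309.38.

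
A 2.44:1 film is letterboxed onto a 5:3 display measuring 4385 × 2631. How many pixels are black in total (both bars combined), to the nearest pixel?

2.44:1 (2.440) > 5:3 (1.667), so the film fills the width.
That makes the image 1797.1311 px tall (4385 / 2.440).
Black = 2631 − 1797.1311 = 833.8689 px.
Across the 4385-px span: 833.8689 × 4385 ≈ 3656515 px.

3656515 pixels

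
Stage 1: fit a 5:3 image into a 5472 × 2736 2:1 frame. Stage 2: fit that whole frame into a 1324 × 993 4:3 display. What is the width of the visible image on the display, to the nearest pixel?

1103 px

5:3 in 5472×2736: fills the height, so the image is 4560.00 × 2736.00.
The 2:1 canvas is width-limited in 1324×993, giving 1324.00 × 662.00; scale factor 0.2420.
So the image's width is 4560.00 × 0.2420 ≈ 1103.33.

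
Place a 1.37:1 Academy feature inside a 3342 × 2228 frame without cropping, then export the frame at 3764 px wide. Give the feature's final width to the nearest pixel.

At 3342×2228 the feature is height-limited, so width = 2228 × 1.370 ≈ 3052.36 px.
The frame scales by 3764/3342 = 1.1263; 3052.36 × 1.1263 ≈ 3437.79 px.

3438 px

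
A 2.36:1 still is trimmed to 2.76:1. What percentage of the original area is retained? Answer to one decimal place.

85.5%

The width stays; only height is cut (since 2.76:1 is wider than 2.36:1).
Area ratio = (2.360)/(2.760) = 85.51% retained.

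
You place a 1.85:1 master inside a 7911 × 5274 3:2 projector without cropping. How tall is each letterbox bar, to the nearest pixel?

1.85:1 (1.850) > 3:2 (1.500), so the master fills the width.
Content height = 7911 / 1.850 ≈ 4276.22 px.
Black = 5274 − 4276.22 = 997.78 px, or 498.89 per bar.

499 px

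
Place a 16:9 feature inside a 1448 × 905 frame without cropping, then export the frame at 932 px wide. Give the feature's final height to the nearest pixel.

Fitted into 1448×905, the feature spans the width; its height is 1448 × 9/16 ≈ 814.50 px.
The frame scales by 932/1448 = 0.6436; 814.50 × 0.6436 ≈ 524.25 px.

524 px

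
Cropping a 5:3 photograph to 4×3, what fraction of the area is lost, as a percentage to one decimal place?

20.0%

Going from 5:3 to 4×3 means cutting width while keeping height.
Fraction kept = (1.333)/(1.667) ≈ 80.00%, so 20.00% is lost.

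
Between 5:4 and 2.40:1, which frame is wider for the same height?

2.40:1

5:4 = 1.25 and 2.4; 2.4 > 1.25.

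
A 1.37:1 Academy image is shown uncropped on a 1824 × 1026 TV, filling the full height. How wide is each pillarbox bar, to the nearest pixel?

The image is 1026 × 1.370 ≈ 1405.62 px wide.
1824 − 1405.62 = 418.38 px of bars (209.19 each).

209 px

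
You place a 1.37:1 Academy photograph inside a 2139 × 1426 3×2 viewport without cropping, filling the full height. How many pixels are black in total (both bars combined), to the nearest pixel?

264352 pixels

Content width = 1426 × 1.370 ≈ 1953.6200 px.
2139 − 1953.6200 = 185.3800 px of bars.
Across the 1426-px span: 185.3800 × 1426 ≈ 264352 px.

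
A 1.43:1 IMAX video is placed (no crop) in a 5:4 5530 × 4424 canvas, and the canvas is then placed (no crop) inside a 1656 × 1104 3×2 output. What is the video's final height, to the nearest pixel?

Inside the 5530×4424 canvas the video is width-limited at 5530.00 × 3867.13.
Second fit — the 5:4 canvas into 1656×1104 spans the height: 1380.00 × 1104.00 (×0.2495 from 5530×4424).
The video scales with it: height 3867.13 × 0.2495 ≈ 965.03.

965 px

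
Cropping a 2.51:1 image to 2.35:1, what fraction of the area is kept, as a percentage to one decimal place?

93.6%

The height stays; only width is cut (since 2.35:1 is narrower than 2.51:1).
Area ratio = (2.350)/(2.510) = 93.63% retained.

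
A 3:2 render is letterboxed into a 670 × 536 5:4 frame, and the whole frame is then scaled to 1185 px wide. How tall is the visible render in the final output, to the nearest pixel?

Fitted into 670×536, the render spans the width; its height is 670 × 2/3 ≈ 446.67 px.
The frame scales by 1185/670 = 1.7687; 446.67 × 1.7687 ≈ 790.00 px.

790 px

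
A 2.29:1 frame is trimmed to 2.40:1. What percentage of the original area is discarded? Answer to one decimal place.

Going from 2.29:1 to 2.40:1 means cutting height while keeping width.
(2.290)/(2.400) ≈ 0.954 of the area survives, leaving 4.58% discarded.

4.6%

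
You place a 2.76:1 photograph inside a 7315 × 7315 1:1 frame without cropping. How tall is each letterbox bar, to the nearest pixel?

2332 px

Since 2.760 > 1.000, the photograph is width-limited.
The photograph is 7315 / 2.760 ≈ 2650.36 px tall.
Leftover height: 7315 − 2650.36 = 4664.64 px → 2332.32 each side.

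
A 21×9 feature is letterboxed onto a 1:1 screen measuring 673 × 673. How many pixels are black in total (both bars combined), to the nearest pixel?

258817 pixels

Since 2.333 > 1.000, the feature is width-limited.
That makes the image 288.4286 px tall (673 × 9/21).
673 − 288.4286 = 384.5714 px of bars.
That's 384.5714 × 673 ≈ 258817 black pixels.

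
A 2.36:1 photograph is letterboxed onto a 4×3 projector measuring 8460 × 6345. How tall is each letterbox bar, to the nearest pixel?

2.36:1 is wider than 4×3, so it spans the full width.
That makes the image 3584.75 px tall (8460 / 2.360).
Leftover height: 6345 − 3584.75 = 2760.25 px → 1380.13 each side.

1380 px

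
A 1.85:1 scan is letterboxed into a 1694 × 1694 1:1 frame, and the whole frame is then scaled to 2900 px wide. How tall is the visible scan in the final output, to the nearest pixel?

At 1694×1694 the scan is width-limited, so height = 1694 / 1.850 ≈ 915.68 px.
Resizing to 2900 px wide multiplies everything by 1.7119: 915.68 → 1567.57 px.

1568 px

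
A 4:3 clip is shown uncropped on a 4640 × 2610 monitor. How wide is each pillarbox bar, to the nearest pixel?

580 px

4:3 is narrower than 16×9, so it spans the full height.
Content width = 2610 × 4/3 ≈ 3480.00 px.
Leftover width: 4640 − 3480.00 = 1160.00 px → 580.00 each side.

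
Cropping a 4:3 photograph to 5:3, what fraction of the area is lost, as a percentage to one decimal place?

20.0%

The width stays; only height is cut (since 5:3 is wider than 4:3).
Area ratio = (1.333)/(1.667) = 80.00%; the remaining 20.00% is cropped out.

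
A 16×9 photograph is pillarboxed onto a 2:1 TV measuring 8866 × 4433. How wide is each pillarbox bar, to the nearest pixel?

493 px

16×9 (1.778) < 2:1 (2.000), so the photograph fills the height.
That makes the image 7880.89 px wide (4433 × 16/9).
8866 − 7880.89 = 985.11 px of bars (492.56 each).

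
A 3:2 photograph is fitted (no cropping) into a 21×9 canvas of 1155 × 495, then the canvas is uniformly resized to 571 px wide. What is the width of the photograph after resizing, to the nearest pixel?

In the 1155×495 frame the photograph fills the height: width = 495 × 3/2 ≈ 742.50 px.
Resizing to 571 px wide multiplies everything by 0.4944: 742.50 → 367.07 px.

367 px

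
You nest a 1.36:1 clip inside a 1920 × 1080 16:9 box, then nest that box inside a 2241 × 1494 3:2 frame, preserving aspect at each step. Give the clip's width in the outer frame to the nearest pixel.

1714 px

First fit — 1.36:1 into 1920×1080 spans the height: 1468.80 × 1080.00.
The 16:9 canvas is width-limited in 2241×1494, giving 2241.00 × 1260.56; scale factor 1.1672.
The clip scales with it: width 1468.80 × 1.1672 ≈ 1714.37.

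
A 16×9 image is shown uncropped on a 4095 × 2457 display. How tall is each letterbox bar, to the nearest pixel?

Since 1.778 > 1.667, the image is width-limited.
That makes the image 2303.44 px tall (4095 × 9/16).
Leftover height: 2457 − 2303.44 = 153.56 px → 76.78 each side.

77 px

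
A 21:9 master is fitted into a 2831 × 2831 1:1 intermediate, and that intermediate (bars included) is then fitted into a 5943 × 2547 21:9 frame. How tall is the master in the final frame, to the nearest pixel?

1092 px

First fit — 21:9 into 2831×2831 spans the width: 2831.00 × 1213.29.
Second fit — the 1:1 canvas into 5943×2547 spans the height: 2547.00 × 2547.00 (×0.8997 from 2831×2831).
Applying the same ×0.8997: 1213.29 → 1091.57.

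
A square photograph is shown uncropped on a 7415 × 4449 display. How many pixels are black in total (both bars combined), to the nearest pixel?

Since 1.000 < 1.667, the photograph is height-limited.
Content width = 4449 × 1/1 ≈ 4449.0000 px.
Black = 7415 − 4449.0000 = 2966.0000 px.
That's 2966.0000 × 4449 ≈ 13195734 black pixels.

13195734 pixels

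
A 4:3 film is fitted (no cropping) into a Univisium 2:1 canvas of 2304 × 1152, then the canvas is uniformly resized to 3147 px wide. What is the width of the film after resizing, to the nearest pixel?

2098 px

Fitted into 2304×1152, the film spans the height; its width is 1152 × 4/3 ≈ 1536.00 px.
Resizing to 3147 px wide multiplies everything by 1.3659: 1536.00 → 2098.00 px.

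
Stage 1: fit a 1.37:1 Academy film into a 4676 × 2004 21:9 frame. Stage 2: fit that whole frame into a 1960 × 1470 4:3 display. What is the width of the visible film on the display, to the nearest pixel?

1151 px

1.37:1 Academy in 4676×2004: fills the height, so the film is 2745.48 × 2004.00.
21:9 in 1960×1470: fills the width, so the intermediate becomes 1960.00 × 840.00 — a scale of ×0.4192.
Applying the same ×0.4192: 2745.48 → 1150.80.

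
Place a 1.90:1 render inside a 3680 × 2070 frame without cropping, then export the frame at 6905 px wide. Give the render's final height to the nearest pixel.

3634 px

In the 3680×2070 frame the render fills the width: height = 3680 / 1.900 ≈ 1936.84 px.
Resizing to 6905 px wide multiplies everything by 1.8764: 1936.84 → 3634.21 px.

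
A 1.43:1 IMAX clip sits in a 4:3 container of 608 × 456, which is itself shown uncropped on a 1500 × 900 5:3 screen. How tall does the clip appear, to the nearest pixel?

Inside the 608×456 canvas the clip is width-limited at 608.00 × 425.17.
Second fit — the 4:3 canvas into 1500×900 spans the height: 1200.00 × 900.00 (×1.9737 from 608×456).
The clip scales with it: height 425.17 × 1.9737 ≈ 839.16.

839 px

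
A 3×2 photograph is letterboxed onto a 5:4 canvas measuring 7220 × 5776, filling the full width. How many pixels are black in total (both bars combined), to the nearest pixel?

6950453 pixels

The photograph is 7220 × 2/3 ≈ 4813.3333 px tall.
5776 − 4813.3333 = 962.6667 px of bars.
Bar area = 962.6667 × 7220 ≈ 6950453 px.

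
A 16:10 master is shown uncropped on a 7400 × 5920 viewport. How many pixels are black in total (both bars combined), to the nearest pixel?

9583000 pixels

Since 1.600 > 1.250, the master is width-limited.
The master is 7400 × 10/16 ≈ 4625.0000 px tall.
5920 − 4625.0000 = 1295.0000 px of bars.
Bar area = 1295.0000 × 7400 ≈ 9583000 px.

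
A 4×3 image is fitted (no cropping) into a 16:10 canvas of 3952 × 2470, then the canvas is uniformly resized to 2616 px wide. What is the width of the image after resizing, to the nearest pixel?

2180 px

In the 3952×2470 frame the image fills the height: width = 2470 × 4/3 ≈ 3293.33 px.
The frame scales by 2616/3952 = 0.6619; 3293.33 × 0.6619 ≈ 2180.00 px.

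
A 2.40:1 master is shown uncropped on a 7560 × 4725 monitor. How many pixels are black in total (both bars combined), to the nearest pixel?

Since 2.400 > 1.600, the master is width-limited.
That makes the image 3150.0000 px tall (7560 / 2.400).
Leftover height: 4725 − 3150.0000 = 1575.0000 px.
Across the 7560-px span: 1575.0000 × 7560 ≈ 11907000 px.

11907000 pixels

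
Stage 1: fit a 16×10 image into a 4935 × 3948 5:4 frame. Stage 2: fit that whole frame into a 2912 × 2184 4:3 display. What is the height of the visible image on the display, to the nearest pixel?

1706 px

16×10 in 4935×3948: fills the width, so the image is 4935.00 × 3084.38.
The 5:4 canvas is height-limited in 2912×2184, giving 2730.00 × 2184.00; scale factor 0.5532.
Applying the same ×0.5532: 3084.38 → 1706.25.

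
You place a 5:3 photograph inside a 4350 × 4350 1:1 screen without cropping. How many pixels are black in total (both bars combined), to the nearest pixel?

7569000 pixels

5:3 is wider than 1:1, so it spans the full width.
That makes the image 2610.0000 px tall (4350 × 3/5).
4350 − 2610.0000 = 1740.0000 px of bars.
Across the 4350-px span: 1740.0000 × 4350 ≈ 7569000 px.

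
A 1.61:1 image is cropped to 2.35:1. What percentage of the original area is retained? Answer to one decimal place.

2.35:1 is wider than 1.61:1, so the crop keeps the full width and trims the height.
Fraction kept = (1.610)/(2.350) ≈ 68.51%.

68.5%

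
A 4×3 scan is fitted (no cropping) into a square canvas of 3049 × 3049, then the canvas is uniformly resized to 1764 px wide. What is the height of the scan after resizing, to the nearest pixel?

In the 3049×3049 frame the scan fills the width: height = 3049 × 3/4 ≈ 2286.75 px.
The frame scales by 1764/3049 = 0.5786; 2286.75 × 0.5786 ≈ 1323.00 px.

1323 px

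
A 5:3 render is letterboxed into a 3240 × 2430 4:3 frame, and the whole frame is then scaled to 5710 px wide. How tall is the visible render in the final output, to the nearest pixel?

In the 3240×2430 frame the render fills the width: height = 3240 × 3/5 ≈ 1944.00 px.
The frame scales by 5710/3240 = 1.7623; 1944.00 × 1.7623 ≈ 3426.00 px.

3426 px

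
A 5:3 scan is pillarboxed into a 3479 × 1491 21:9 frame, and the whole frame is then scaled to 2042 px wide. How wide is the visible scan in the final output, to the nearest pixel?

In the 3479×1491 frame the scan fills the height: width = 1491 × 5/3 ≈ 2485.00 px.
Resizing to 2042 px wide multiplies everything by 0.5870: 2485.00 → 1458.57 px.

1459 px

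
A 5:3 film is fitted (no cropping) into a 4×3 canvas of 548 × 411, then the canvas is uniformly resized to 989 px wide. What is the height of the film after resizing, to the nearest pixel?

In the 548×411 frame the film fills the width: height = 548 × 3/5 ≈ 328.80 px.
Resizing to 989 px wide multiplies everything by 1.8047: 328.80 → 593.40 px.

593 px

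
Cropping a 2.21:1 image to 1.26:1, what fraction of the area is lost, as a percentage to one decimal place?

43.0%

The height stays; only width is cut (since 1.26:1 is narrower than 2.21:1).
Fraction kept = (1.260)/(2.210) ≈ 57.01%, so 42.99% is lost.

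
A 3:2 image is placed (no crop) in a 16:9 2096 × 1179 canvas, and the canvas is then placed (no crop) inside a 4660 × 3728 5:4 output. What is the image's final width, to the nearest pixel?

3:2 in 2096×1179: fills the height, so the image is 1768.50 × 1179.00.
16:9 in 4660×3728: fills the width, so the intermediate becomes 4660.00 × 2621.25 — a scale of ×2.2233.
Applying the same ×2.2233: 1768.50 → 3931.88.

3932 px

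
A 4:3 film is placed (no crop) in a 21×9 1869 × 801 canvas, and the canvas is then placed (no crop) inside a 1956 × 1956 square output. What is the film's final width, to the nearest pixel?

1118 px

4:3 in 1869×801: fills the height, so the film is 1068.00 × 801.00.
21×9 in 1956×1956: fills the width, so the intermediate becomes 1956.00 × 838.29 — a scale of ×1.0465.
So the film's width is 1068.00 × 1.0465 ≈ 1117.71.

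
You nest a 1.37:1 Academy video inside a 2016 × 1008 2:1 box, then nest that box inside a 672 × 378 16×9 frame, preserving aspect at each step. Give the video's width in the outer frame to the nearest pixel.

460 px

1.37:1 Academy in 2016×1008: fills the height, so the video is 1380.96 × 1008.00.
Second fit — the 2:1 canvas into 672×378 spans the width: 672.00 × 336.00 (×0.3333 from 2016×1008).
Applying the same ×0.3333: 1380.96 → 460.32.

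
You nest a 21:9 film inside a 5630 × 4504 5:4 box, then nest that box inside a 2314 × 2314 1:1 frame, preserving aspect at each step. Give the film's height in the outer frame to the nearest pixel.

992 px

21:9 in 5630×4504: fills the width, so the film is 5630.00 × 2412.86.
The 5:4 canvas is width-limited in 2314×2314, giving 2314.00 × 1851.20; scale factor 0.4110.
So the film's height is 2412.86 × 0.4110 ≈ 991.71.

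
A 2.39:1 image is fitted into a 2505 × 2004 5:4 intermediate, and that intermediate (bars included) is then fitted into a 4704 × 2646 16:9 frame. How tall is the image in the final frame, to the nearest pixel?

Inside the 2505×2004 canvas the image is width-limited at 2505.00 × 1048.12.
5:4 in 4704×2646: fills the height, so the intermediate becomes 3307.50 × 2646.00 — a scale of ×1.3204.
Applying the same ×1.3204: 1048.12 → 1383.89.

1384 px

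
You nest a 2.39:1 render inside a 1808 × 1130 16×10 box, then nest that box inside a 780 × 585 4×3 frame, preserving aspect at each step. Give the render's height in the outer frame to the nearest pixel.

2.39:1 in 1808×1130: fills the width, so the render is 1808.00 × 756.49.
Second fit — the 16×10 canvas into 780×585 spans the width: 780.00 × 487.50 (×0.4314 from 1808×1130).
So the render's height is 756.49 × 0.4314 ≈ 326.36.

326 px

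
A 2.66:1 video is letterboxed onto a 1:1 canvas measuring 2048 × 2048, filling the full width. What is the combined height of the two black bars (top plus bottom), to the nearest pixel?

1278 px

The video is 2048 / 2.660 ≈ 769.92 px tall.
Black = 2048 − 769.92 = 1278.08 px.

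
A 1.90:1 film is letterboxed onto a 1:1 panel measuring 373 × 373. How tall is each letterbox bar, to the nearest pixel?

88 px

1.90:1 (1.900) > 1:1 (1.000), so the film fills the width.
The film is 373 / 1.900 ≈ 196.32 px tall.
Black = 373 − 196.32 = 176.68 px, or 88.34 per bar.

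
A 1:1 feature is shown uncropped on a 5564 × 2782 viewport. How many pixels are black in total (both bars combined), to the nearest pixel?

Since 1.000 < 2.000, the feature is height-limited.
The feature is 2782 × 1/1 ≈ 2782.0000 px wide.
5564 − 2782.0000 = 2782.0000 px of bars.
Across the 2782-px span: 2782.0000 × 2782 ≈ 7739524 px.

7739524 pixels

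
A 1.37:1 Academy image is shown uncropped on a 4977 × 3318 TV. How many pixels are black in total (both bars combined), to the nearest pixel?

1.37:1 Academy is narrower than 3×2, so it spans the full height.
The image is 3318 × 1.370 ≈ 4545.6600 px wide.
Black = 4977 − 4545.6600 = 431.3400 px.
That's 431.3400 × 3318 ≈ 1431186 black pixels.

1431186 pixels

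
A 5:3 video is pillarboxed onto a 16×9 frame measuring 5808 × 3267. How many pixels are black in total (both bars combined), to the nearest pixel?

1185921 pixels

Since 1.667 < 1.778, the video is height-limited.
That makes the image 5445.0000 px wide (3267 × 5/3).
5808 − 5445.0000 = 363.0000 px of bars.
Across the 3267-px span: 363.0000 × 3267 ≈ 1185921 px.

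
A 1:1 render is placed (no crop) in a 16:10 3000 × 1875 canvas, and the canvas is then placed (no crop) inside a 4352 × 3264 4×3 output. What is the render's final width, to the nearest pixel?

1:1 in 3000×1875: fills the height, so the render is 1875.00 × 1875.00.
The 16:10 canvas is width-limited in 4352×3264, giving 4352.00 × 2720.00; scale factor 1.4507.
So the render's width is 1875.00 × 1.4507 ≈ 2720.00.

2720 px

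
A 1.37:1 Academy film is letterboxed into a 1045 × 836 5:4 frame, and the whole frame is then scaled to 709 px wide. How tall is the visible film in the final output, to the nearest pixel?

518 px

At 1045×836 the film is width-limited, so height = 1045 / 1.370 ≈ 762.77 px.
Scaling 1045 → 709 is ×0.6785, so the height becomes 762.77 × 0.6785 ≈ 517.52 px.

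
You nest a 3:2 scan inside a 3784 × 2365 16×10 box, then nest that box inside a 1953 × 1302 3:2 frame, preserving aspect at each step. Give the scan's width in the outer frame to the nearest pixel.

3:2 in 3784×2365: fills the height, so the scan is 3547.50 × 2365.00.
The 16×10 canvas is width-limited in 1953×1302, giving 1953.00 × 1220.62; scale factor 0.5161.
The scan scales with it: width 3547.50 × 0.5161 ≈ 1830.94.

1831 px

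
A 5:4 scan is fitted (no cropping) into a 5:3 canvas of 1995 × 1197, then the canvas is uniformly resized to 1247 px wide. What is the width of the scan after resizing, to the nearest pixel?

935 px

At 1995×1197 the scan is height-limited, so width = 1197 × 5/4 ≈ 1496.25 px.
The frame scales by 1247/1995 = 0.6251; 1496.25 × 0.6251 ≈ 935.25 px.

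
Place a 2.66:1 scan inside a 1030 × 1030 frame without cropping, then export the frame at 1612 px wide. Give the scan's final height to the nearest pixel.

606 px

At 1030×1030 the scan is width-limited, so height = 1030 / 2.660 ≈ 387.22 px.
The frame scales by 1612/1030 = 1.5650; 387.22 × 1.5650 ≈ 606.02 px.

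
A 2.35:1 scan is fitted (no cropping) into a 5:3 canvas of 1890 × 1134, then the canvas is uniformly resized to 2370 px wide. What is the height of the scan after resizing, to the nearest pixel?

1009 px

At 1890×1134 the scan is width-limited, so height = 1890 / 2.350 ≈ 804.26 px.
Scaling 1890 → 2370 is ×1.2540, so the height becomes 804.26 × 1.2540 ≈ 1008.51 px.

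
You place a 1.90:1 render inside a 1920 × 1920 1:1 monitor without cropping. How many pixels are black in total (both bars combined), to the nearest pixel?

1746189 pixels

Since 1.900 > 1.000, the render is width-limited.
That makes the image 1010.5263 px tall (1920 / 1.900).
1920 − 1010.5263 = 909.4737 px of bars.
That's 909.4737 × 1920 ≈ 1746189 black pixels.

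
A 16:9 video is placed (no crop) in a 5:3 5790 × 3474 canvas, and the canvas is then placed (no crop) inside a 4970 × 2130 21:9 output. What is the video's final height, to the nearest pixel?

First fit — 16:9 into 5790×3474 spans the width: 5790.00 × 3256.88.
Second fit — the 5:3 canvas into 4970×2130 spans the height: 3550.00 × 2130.00 (×0.6131 from 5790×3474).
Applying the same ×0.6131: 3256.88 → 1996.88.

1997 px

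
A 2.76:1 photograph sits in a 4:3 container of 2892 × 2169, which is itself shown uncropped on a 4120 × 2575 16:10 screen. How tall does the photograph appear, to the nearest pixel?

First fit — 2.76:1 into 2892×2169 spans the width: 2892.00 × 1047.83.
4:3 in 4120×2575: fills the height, so the intermediate becomes 3433.33 × 2575.00 — a scale of ×1.1872.
The photograph scales with it: height 1047.83 × 1.1872 ≈ 1243.96.

1244 px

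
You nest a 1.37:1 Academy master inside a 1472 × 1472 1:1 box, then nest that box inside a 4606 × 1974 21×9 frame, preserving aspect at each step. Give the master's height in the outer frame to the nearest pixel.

1441 px

First fit — 1.37:1 Academy into 1472×1472 spans the width: 1472.00 × 1074.45.
The 1:1 canvas is height-limited in 4606×1974, giving 1974.00 × 1974.00; scale factor 1.3410.
Applying the same ×1.3410: 1074.45 → 1440.88.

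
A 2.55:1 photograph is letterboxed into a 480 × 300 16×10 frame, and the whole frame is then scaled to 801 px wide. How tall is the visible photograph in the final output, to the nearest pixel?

314 px

In the 480×300 frame the photograph fills the width: height = 480 / 2.550 ≈ 188.24 px.
The frame scales by 801/480 = 1.6687; 188.24 × 1.6687 ≈ 314.12 px.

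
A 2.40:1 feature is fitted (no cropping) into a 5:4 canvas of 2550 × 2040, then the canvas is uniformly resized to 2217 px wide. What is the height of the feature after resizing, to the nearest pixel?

924 px

Fitted into 2550×2040, the feature spans the width; its height is 2550 / 2.400 ≈ 1062.50 px.
The frame scales by 2217/2550 = 0.8694; 1062.50 × 0.8694 ≈ 923.75 px.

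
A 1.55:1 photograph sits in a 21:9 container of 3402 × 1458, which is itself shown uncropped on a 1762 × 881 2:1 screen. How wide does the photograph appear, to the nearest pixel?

1.55:1 in 3402×1458: fills the height, so the photograph is 2259.90 × 1458.00.
21:9 in 1762×881: fills the width, so the intermediate becomes 1762.00 × 755.14 — a scale of ×0.5179.
Applying the same ×0.5179: 2259.90 → 1170.47.

1170 px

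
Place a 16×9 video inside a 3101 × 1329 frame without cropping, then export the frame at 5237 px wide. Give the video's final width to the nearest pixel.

Fitted into 3101×1329, the video spans the height; its width is 1329 × 16/9 ≈ 2362.67 px.
Resizing to 5237 px wide multiplies everything by 1.6888: 2362.67 → 3990.10 px.

3990 px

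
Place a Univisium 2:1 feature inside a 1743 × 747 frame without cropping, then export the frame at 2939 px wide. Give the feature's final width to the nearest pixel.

2519 px

At 1743×747 the feature is height-limited, so width = 747 × 2/1 ≈ 1494.00 px.
The frame scales by 2939/1743 = 1.6862; 1494.00 × 1.6862 ≈ 2519.14 px.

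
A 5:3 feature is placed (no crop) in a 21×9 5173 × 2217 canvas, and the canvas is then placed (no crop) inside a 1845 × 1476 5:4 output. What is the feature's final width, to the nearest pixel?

1318 px

5:3 in 5173×2217: fills the height, so the feature is 3695.00 × 2217.00.
The 21×9 canvas is width-limited in 1845×1476, giving 1845.00 × 790.71; scale factor 0.3567.
Applying the same ×0.3567: 3695.00 → 1317.86.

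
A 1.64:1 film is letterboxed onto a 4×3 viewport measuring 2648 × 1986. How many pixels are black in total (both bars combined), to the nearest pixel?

983377 pixels

1.64:1 is wider than 4×3, so it spans the full width.
That makes the image 1614.6341 px tall (2648 / 1.640).
1986 − 1614.6341 = 371.3659 px of bars.
Bar area = 371.3659 × 2648 ≈ 983377 px.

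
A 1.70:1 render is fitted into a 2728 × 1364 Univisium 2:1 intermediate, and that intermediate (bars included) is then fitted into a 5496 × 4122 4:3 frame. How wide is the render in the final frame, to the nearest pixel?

4672 px

First fit — 1.70:1 into 2728×1364 spans the height: 2318.80 × 1364.00.
Second fit — the Univisium 2:1 canvas into 5496×4122 spans the width: 5496.00 × 2748.00 (×2.0147 from 2728×1364).
The render scales with it: width 2318.80 × 2.0147 ≈ 4671.60.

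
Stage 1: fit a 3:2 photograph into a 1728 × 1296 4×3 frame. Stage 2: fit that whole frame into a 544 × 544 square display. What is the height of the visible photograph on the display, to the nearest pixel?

First fit — 3:2 into 1728×1296 spans the width: 1728.00 × 1152.00.
Second fit — the 4×3 canvas into 544×544 spans the width: 544.00 × 408.00 (×0.3148 from 1728×1296).
So the photograph's height is 1152.00 × 0.3148 ≈ 362.67.

363 px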